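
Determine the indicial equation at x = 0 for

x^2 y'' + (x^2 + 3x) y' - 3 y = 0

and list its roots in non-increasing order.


Divide by x^2 to reach normal form y'' + P_1(x) y' + P_2(x) y = 0 with P_1(x) = 1 + 3/x and P_2(x) = -3/x^2.
x = 0 is a singular point because the y'-coefficient 1 + 3/x has a pole at x = 0 and the y-coefficient -3/x^2 has a pole at x = 0.
It is a regular singular point because x P_1(x) = p(x) = x + 3 and x^2 P_2(x) = q(x) = -3 are polynomials, hence analytic at x = 0.
p(0) = 3,  q(0) = -3.
Indicial equation: r(r-1) + p(0) r + q(0) = 0, i.e. r^2 + (p(0) - 1) r + q(0) = 0, i.e. r^2 + 2 r - 3 = 0.
Discriminant: (2)^2 - 4(-3) = 16, so r = (-2 ± 4)/2.
Solving: r_1 = 1, r_2 = -3.

indicial: r^2 + 2 r - 3 = 0; roots r_1 = 1, r_2 = -3


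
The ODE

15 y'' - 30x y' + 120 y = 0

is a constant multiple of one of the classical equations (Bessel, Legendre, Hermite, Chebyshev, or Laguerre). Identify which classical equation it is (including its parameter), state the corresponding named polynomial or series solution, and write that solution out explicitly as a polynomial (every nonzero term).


All three coefficients share the factor 15; dividing through by 15 gives  y'' - 2x y' + 8 y = 0.
This matches the Hermite equation y'' - 2x y' + 2n y = 0 with 2n = 8, so n = 4; the polynomial solution is H_4(x).
With y = sum_k a_k x^k, matching x^k gives (k+2)(k+1) a_{k+2} = 2(k - n) a_k = 2(k - 4) a_k. The right side vanishes at k = 4, so the series with the parity of 4 terminates at degree 4.
Standard normalization: leading coefficient of H_n is 2^n, so a_4 = 2^4 = 16. Work downward with a_k = (k+1)(k+2) a_{k+2} / (2(k - n)):
  a_2 = (3)(4)(16) / (2(2 - 4)) = 192/(-4) = -48
  a_0 = (1)(2)(-48) / (2(0 - 4)) = -96/(-8) = 12
Hence H_4(x) = 16 x^4 - 48 x^2 + 12.

H_4(x); series = 16 x^4 - 48 x^2 + 12


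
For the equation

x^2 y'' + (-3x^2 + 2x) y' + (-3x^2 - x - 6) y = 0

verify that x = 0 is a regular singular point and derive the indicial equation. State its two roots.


Divide by x^2 to reach normal form y'' + P_1(x) y' + P_2(x) y = 0 with P_1(x) = -3 + 2/x and P_2(x) = -3 - 1/x - 6/x^2.
x = 0 is a singular point because the y'-coefficient -3 + 2/x has a pole at x = 0 and the y-coefficient -3 - 1/x - 6/x^2 has a pole at x = 0.
It is a regular singular point because x P_1(x) = p(x) = 2 - 3x and x^2 P_2(x) = q(x) = -3x^2 - x - 6 are polynomials, hence analytic at x = 0.
p(0) = 2,  q(0) = -6.
Indicial equation: r(r-1) + p(0) r + q(0) = 0, i.e. r^2 + (p(0) - 1) r + q(0) = 0, i.e. r^2 + 1 r - 6 = 0.
Discriminant: (1)^2 - 4(-6) = 25, so r = (-1 ± 5)/2.
Solving: r_1 = 2, r_2 = -3.

indicial: r^2 + 1 r - 6 = 0; roots r_1 = 2, r_2 = -3


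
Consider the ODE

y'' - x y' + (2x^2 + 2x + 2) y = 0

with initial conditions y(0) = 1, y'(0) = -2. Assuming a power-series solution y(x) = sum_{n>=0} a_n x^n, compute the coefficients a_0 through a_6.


Ansatz: y(x) = sum_{n>=0} a_n x^n, so y'(x) = sum_{n>=1} n a_n x^(n-1) and y''(x) = sum_{n>=2} n(n-1) a_n x^(n-2).
Substitute into P(x) y'' + Q(x) y' + R(x) y = 0 with P(x) = 1, Q(x) = -x, R(x) = 2x^2 + 2x + 2, and match powers of x.
Initial conditions: a_0 = 1, a_1 = -2.
Setting the coefficient of each power of x to zero and solving order by order (substituting the coefficients already found):
  x^0: 2 a_2 + 2 a_0 = 0  ->  2 a_2 = -2 a_0 = -2  ->  a_2 = -1
  x^1: 6 a_3 + a_1 + 2 a_0 = 0  ->  6 a_3 = -a_1 - 2 a_0 = 0  ->  a_3 = 0
  x^2: 12 a_4 + 2 a_1 + 2 a_0 = 0  ->  12 a_4 = -2 a_1 - 2 a_0 = 2  ->  a_4 = 1/6
  x^3: 20 a_5 - a_3 + 2 a_2 + 2 a_1 = 0  ->  20 a_5 = a_3 - 2 a_2 - 2 a_1 = 6  ->  a_5 = 3/10
  x^4: 30 a_6 - 2 a_4 + 2 a_3 + 2 a_2 = 0  ->  30 a_6 = 2 a_4 - 2 a_3 - 2 a_2 = 7/3  ->  a_6 = 7/90
Truncated series: y(x) = 1 - 2 x - x^2 + (1/6) x^4 + (3/10) x^5 + (7/90) x^6 + O(x^7).

a_0 = 1; a_1 = -2; a_2 = -1; a_3 = 0; a_4 = 1/6; a_5 = 3/10; a_6 = 7/90


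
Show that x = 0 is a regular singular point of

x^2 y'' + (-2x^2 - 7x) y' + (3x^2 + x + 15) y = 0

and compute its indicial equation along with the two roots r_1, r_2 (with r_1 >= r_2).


Divide by x^2 to reach normal form y'' + P_1(x) y' + P_2(x) y = 0 with P_1(x) = -2 - 7/x and P_2(x) = 3 + 1/x + 15/x^2.
x = 0 is a singular point because the y'-coefficient -2 - 7/x has a pole at x = 0 and the y-coefficient 3 + 1/x + 15/x^2 has a pole at x = 0.
It is a regular singular point because x P_1(x) = p(x) = -2x - 7 and x^2 P_2(x) = q(x) = 3x^2 + x + 15 are polynomials, hence analytic at x = 0.
p(0) = -7,  q(0) = 15.
Indicial equation: r(r-1) + p(0) r + q(0) = 0, i.e. r^2 + (p(0) - 1) r + q(0) = 0, i.e. r^2 - 8 r + 15 = 0.
Discriminant: (-8)^2 - 4(15) = 4, so r = (8 ± 2)/2.
Solving: r_1 = 5, r_2 = 3.

indicial: r^2 - 8 r + 15 = 0; roots r_1 = 5, r_2 = 3


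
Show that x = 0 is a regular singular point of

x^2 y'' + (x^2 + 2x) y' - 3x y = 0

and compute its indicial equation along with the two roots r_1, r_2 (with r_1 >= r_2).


Divide by x^2 to reach normal form y'' + P_1(x) y' + P_2(x) y = 0 with P_1(x) = 1 + 2/x and P_2(x) = -3/x.
x = 0 is a singular point because the y'-coefficient 1 + 2/x has a pole at x = 0 and the y-coefficient -3/x has a pole at x = 0.
It is a regular singular point because x P_1(x) = p(x) = x + 2 and x^2 P_2(x) = q(x) = -3x are polynomials, hence analytic at x = 0.
p(0) = 2,  q(0) = 0.
Indicial equation: r(r-1) + p(0) r + q(0) = 0, i.e. r^2 + (p(0) - 1) r + q(0) = 0, i.e. r^2 + 1 r = 0.
Discriminant: (1)^2 - 4(0) = 1, so r = (-1 ± 1)/2.
Solving: r_1 = 0, r_2 = -1.

indicial: r^2 + 1 r = 0; roots r_1 = 0, r_2 = -1


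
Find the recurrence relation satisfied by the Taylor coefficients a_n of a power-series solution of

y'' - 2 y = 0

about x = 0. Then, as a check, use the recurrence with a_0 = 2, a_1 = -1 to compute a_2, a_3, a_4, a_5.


Substitute y = sum_n a_n x^n into y'' + (const) y = 0.
y''(x) = sum_{n>=0} (n+2)(n+1) a_{n+2} x^n.
The ODE becomes sum_n [(n+2)(n+1) a_{n+2} - 2 a_n] x^n = 0.
Setting each coefficient to zero gives the recurrence:
  (n+2)(n+1) a_{n+2} - 2 a_n = 0,
  a_{n+2} = 2 / ((n+1)(n+2)) a_n.

Check with a_0 = 2, a_1 = -1 (apply the recurrence for n = 0, 1, 2, 3): a_0 = 2, a_1 = -1, a_2 = 2, a_3 = -1/3, a_4 = 1/3, a_5 = -1/30.

a_{n+2} = 2/((n+1)(n+2)) * a_n; check: a_0 = 2, a_1 = -1, a_2 = 2, a_3 = -1/3, a_4 = 1/3, a_5 = -1/30


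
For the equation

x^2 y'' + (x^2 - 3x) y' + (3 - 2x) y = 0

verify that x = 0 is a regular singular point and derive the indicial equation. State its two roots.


Divide by x^2 to reach normal form y'' + P_1(x) y' + P_2(x) y = 0 with P_1(x) = 1 - 3/x and P_2(x) = -2/x + 3/x^2.
x = 0 is a singular point because the y'-coefficient 1 - 3/x has a pole at x = 0 and the y-coefficient -2/x + 3/x^2 has a pole at x = 0.
It is a regular singular point because x P_1(x) = p(x) = x - 3 and x^2 P_2(x) = q(x) = 3 - 2x are polynomials, hence analytic at x = 0.
p(0) = -3,  q(0) = 3.
Indicial equation: r(r-1) + p(0) r + q(0) = 0, i.e. r^2 + (p(0) - 1) r + q(0) = 0, i.e. r^2 - 4 r + 3 = 0.
Discriminant: (-4)^2 - 4(3) = 4, so r = (4 ± 2)/2.
Solving: r_1 = 3, r_2 = 1.

indicial: r^2 - 4 r + 3 = 0; roots r_1 = 3, r_2 = 1


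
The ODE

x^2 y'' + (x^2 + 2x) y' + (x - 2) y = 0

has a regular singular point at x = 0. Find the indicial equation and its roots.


Divide by x^2 to reach normal form y'' + P_1(x) y' + P_2(x) y = 0 with P_1(x) = 1 + 2/x and P_2(x) = 1/x - 2/x^2.
x = 0 is a singular point because the y'-coefficient 1 + 2/x has a pole at x = 0 and the y-coefficient 1/x - 2/x^2 has a pole at x = 0.
It is a regular singular point because x P_1(x) = p(x) = x + 2 and x^2 P_2(x) = q(x) = x - 2 are polynomials, hence analytic at x = 0.
p(0) = 2,  q(0) = -2.
Indicial equation: r(r-1) + p(0) r + q(0) = 0, i.e. r^2 + (p(0) - 1) r + q(0) = 0, i.e. r^2 + 1 r - 2 = 0.
Discriminant: (1)^2 - 4(-2) = 9, so r = (-1 ± 3)/2.
Solving: r_1 = 1, r_2 = -2.

indicial: r^2 + 1 r - 2 = 0; roots r_1 = 1, r_2 = -2


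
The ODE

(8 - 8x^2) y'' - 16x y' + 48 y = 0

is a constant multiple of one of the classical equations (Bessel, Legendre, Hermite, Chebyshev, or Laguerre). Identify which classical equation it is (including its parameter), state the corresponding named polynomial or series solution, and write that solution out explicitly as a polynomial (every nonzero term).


All three coefficients share the factor 8; dividing through by 8 gives  (1 - x^2) y'' - 2x y' + 6 y = 0.
This matches the Legendre equation (1 - x^2) y'' - 2x y' + n(n+1) y = 0 (note the -2x y' term) with n(n+1) = 6, so n = 2; the polynomial solution is P_2(x).
With y = sum_k a_k x^k, matching x^k gives (k+2)(k+1) a_{k+2} = [k(k+1) - n(n+1)] a_k = (k - 2)(k + 3) a_k. The right side vanishes at k = 2, so the series with the parity of 2 terminates at degree 2.
Standard normalization (P_n(1) = 1): leading coefficient (2n)!/(2^n (n!)^2) = 24/(4*4) = 3/2, so a_2 = 3/2. Work downward with a_k = (k+1)(k+2) a_{k+2} / ((k - 2)(k + 3)):
  a_0 = (1)(2)(3/2) / ((0 - 2)(0 + 3)) = 3/(-6) = -1/2
Hence P_2(x) = 3 x^2/2 - 1/2.

P_2(x); series = 3 x^2/2 - 1/2


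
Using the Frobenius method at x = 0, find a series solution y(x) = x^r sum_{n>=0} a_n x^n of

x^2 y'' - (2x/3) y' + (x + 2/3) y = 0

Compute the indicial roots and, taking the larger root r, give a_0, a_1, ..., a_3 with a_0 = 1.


Write in Frobenius form y'' + (p(x)/x) y' + (q(x)/x^2) y = 0:
  p(x) = -2/3,  q(x) = x + 2/3.
Indicial equation: r(r-1) + (-2/3) r + (2/3) = 0 -> roots r_1 = 1, r_2 = 2/3.
Take r = r_1 = 1. Let y(x) = x^r sum_{n>=0} a_n x^n with a_0 = 1.
Substitute y = x^r sum a_n x^n and match x^{r+n}. The recurrence is
  D(n) a_n + 1 a_{n-1} = 0,  where D(n) = (r+n)(r+n-1) + (-2/3)(r+n) + (2/3).
  a_n = -1 / D(n) * a_{n-1}.
Since the indicial polynomial factors as (r - r_1)(r - r_2), D(n) = (r_1 + n - r_1)(r_1 + n - r_2) = n(n + 1/3).
Evaluating step by step (a_0 = 1):
  n = 1: D(1) = 1(1 + 1/3) = 4/3; numerator = -1(1) = -1; a_1 = (-1)/(4/3) = -3/4
  n = 2: D(2) = 2(2 + 1/3) = 14/3; numerator = -1(-3/4) = 3/4; a_2 = (3/4)/(14/3) = 9/56
  n = 3: D(3) = 3(3 + 1/3) = 10; numerator = -1(9/56) = -9/56; a_3 = (-9/56)/(10) = -9/560

r = 1; a_0 = 1; a_1 = -3/4; a_2 = 9/56; a_3 = -9/560


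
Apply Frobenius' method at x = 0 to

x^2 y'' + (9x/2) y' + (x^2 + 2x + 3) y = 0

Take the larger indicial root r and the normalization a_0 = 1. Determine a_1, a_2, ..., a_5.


Write in Frobenius form y'' + (p(x)/x) y' + (q(x)/x^2) y = 0:
  p(x) = 9/2,  q(x) = x^2 + 2x + 3.
Indicial equation: r(r-1) + (9/2) r + (3) = 0 -> roots r_1 = -3/2, r_2 = -2.
Take r = r_1 = -3/2. Let y(x) = x^r sum_{n>=0} a_n x^n with a_0 = 1.
Substitute y = x^r sum a_n x^n and match x^{r+n}. The recurrence is
  D(n) a_n + 2 a_{n-1} + 1 a_{n-2} = 0,  where D(n) = (r+n)(r+n-1) + (9/2)(r+n) + (3).
  a_n = [-2 a_{n-1} - 1 a_{n-2}] / D(n).
Since the indicial polynomial factors as (r - r_1)(r - r_2), D(n) = (r_1 + n - r_1)(r_1 + n - r_2) = n(n + 1/2).
Evaluating step by step (a_0 = 1):
  n = 1: D(1) = 1(1 + 1/2) = 3/2; numerator = -2(1) = -2; a_1 = (-2)/(3/2) = -4/3
  n = 2: D(2) = 2(2 + 1/2) = 5; numerator = -2(-4/3) - 1(1) = 5/3; a_2 = (5/3)/(5) = 1/3
  n = 3: D(3) = 3(3 + 1/2) = 21/2; numerator = -2(1/3) - 1(-4/3) = 2/3; a_3 = (2/3)/(21/2) = 4/63
  n = 4: D(4) = 4(4 + 1/2) = 18; numerator = -2(4/63) - 1(1/3) = -29/63; a_4 = (-29/63)/(18) = -29/1134
  n = 5: D(5) = 5(5 + 1/2) = 55/2; numerator = -2(-29/1134) - 1(4/63) = -1/81; a_5 = (-1/81)/(55/2) = -2/4455

r = -3/2; a_0 = 1; a_1 = -4/3; a_2 = 1/3; a_3 = 4/63; a_4 = -29/1134; a_5 = -2/4455


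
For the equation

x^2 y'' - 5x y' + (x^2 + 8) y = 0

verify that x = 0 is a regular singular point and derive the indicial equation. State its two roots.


Divide by x^2 to reach normal form y'' + P_1(x) y' + P_2(x) y = 0 with P_1(x) = -5/x and P_2(x) = 1 + 8/x^2.
x = 0 is a singular point because the y'-coefficient -5/x has a pole at x = 0 and the y-coefficient 1 + 8/x^2 has a pole at x = 0.
It is a regular singular point because x P_1(x) = p(x) = -5 and x^2 P_2(x) = q(x) = x^2 + 8 are polynomials, hence analytic at x = 0.
p(0) = -5,  q(0) = 8.
Indicial equation: r(r-1) + p(0) r + q(0) = 0, i.e. r^2 + (p(0) - 1) r + q(0) = 0, i.e. r^2 - 6 r + 8 = 0.
Discriminant: (-6)^2 - 4(8) = 4, so r = (6 ± 2)/2.
Solving: r_1 = 4, r_2 = 2.

indicial: r^2 - 6 r + 8 = 0; roots r_1 = 4, r_2 = 2


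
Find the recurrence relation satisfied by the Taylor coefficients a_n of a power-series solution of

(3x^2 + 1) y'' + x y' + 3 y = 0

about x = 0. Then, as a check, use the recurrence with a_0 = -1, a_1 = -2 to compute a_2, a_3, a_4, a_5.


Substitute y = sum_n a_n x^n.
(1 + 3 x^2) y'' contributes (n+2)(n+1) a_{n+2} + 3 n(n-1) a_n at x^n.
x y'(x) contributes n a_n at x^n.
3 y(x) contributes 3 a_n at x^n.
Matching x^n: (n+2)(n+1) a_{n+2} + (3 n(n-1) + n + 3) a_n = 0.
Thus a_{n+2} = (-3 n(n-1) - n - 3) / ((n+1)(n+2)) * a_n.

Check with a_0 = -1, a_1 = -2 (apply the recurrence for n = 0, 1, 2, 3): a_0 = -1, a_1 = -2, a_2 = 3/2, a_3 = 4/3, a_4 = -11/8, a_5 = -8/5.

a_(n+2) = (-3 n(n-1) - n - 3) / ((n+1)(n+2)) * a_n; check: a_0 = -1, a_1 = -2, a_2 = 3/2, a_3 = 4/3, a_4 = -11/8, a_5 = -8/5


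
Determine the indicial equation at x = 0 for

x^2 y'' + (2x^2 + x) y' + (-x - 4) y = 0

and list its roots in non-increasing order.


Divide by x^2 to reach normal form y'' + P_1(x) y' + P_2(x) y = 0 with P_1(x) = 2 + 1/x and P_2(x) = -1/x - 4/x^2.
x = 0 is a singular point because the y'-coefficient 2 + 1/x has a pole at x = 0 and the y-coefficient -1/x - 4/x^2 has a pole at x = 0.
It is a regular singular point because x P_1(x) = p(x) = 2x + 1 and x^2 P_2(x) = q(x) = -x - 4 are polynomials, hence analytic at x = 0.
p(0) = 1,  q(0) = -4.
Indicial equation: r(r-1) + p(0) r + q(0) = 0, i.e. r^2 + (p(0) - 1) r + q(0) = 0, i.e. r^2 - 4 = 0.
Discriminant: (0)^2 - 4(-4) = 16, so r = (0 ± 4)/2.
Solving: r_1 = 2, r_2 = -2.

indicial: r^2 - 4 = 0; roots r_1 = 2, r_2 = -2


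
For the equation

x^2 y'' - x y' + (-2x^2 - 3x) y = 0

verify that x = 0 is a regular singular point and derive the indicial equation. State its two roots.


Divide by x^2 to reach normal form y'' + P_1(x) y' + P_2(x) y = 0 with P_1(x) = -1/x and P_2(x) = -2 - 3/x.
x = 0 is a singular point because the y'-coefficient -1/x has a pole at x = 0 and the y-coefficient -2 - 3/x has a pole at x = 0.
It is a regular singular point because x P_1(x) = p(x) = -1 and x^2 P_2(x) = q(x) = -2x^2 - 3x are polynomials, hence analytic at x = 0.
p(0) = -1,  q(0) = 0.
Indicial equation: r(r-1) + p(0) r + q(0) = 0, i.e. r^2 + (p(0) - 1) r + q(0) = 0, i.e. r^2 - 2 r = 0.
Discriminant: (-2)^2 - 4(0) = 4, so r = (2 ± 2)/2.
Solving: r_1 = 2, r_2 = 0.

indicial: r^2 - 2 r = 0; roots r_1 = 2, r_2 = 0


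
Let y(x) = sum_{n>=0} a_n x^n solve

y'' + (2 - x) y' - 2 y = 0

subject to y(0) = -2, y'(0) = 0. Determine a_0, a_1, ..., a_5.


Ansatz: y(x) = sum_{n>=0} a_n x^n, so y'(x) = sum_{n>=1} n a_n x^(n-1) and y''(x) = sum_{n>=2} n(n-1) a_n x^(n-2).
Substitute into P(x) y'' + Q(x) y' + R(x) y = 0 with P(x) = 1, Q(x) = 2 - x, R(x) = -2, and match powers of x.
Initial conditions: a_0 = -2, a_1 = 0.
Setting the coefficient of each power of x to zero and solving order by order (substituting the coefficients already found):
  x^0: 2 a_2 + 2 a_1 - 2 a_0 = 0  ->  2 a_2 = -2 a_1 + 2 a_0 = -4  ->  a_2 = -2
  x^1: 6 a_3 + 4 a_2 - 3 a_1 = 0  ->  6 a_3 = -4 a_2 + 3 a_1 = 8  ->  a_3 = 4/3
  x^2: 12 a_4 + 6 a_3 - 4 a_2 = 0  ->  12 a_4 = -6 a_3 + 4 a_2 = -16  ->  a_4 = -4/3
  x^3: 20 a_5 + 8 a_4 - 5 a_3 = 0  ->  20 a_5 = -8 a_4 + 5 a_3 = 52/3  ->  a_5 = 13/15
Truncated series: y(x) = -2 - 2 x^2 + (4/3) x^3 - (4/3) x^4 + (13/15) x^5 + O(x^6).

a_0 = -2; a_1 = 0; a_2 = -2; a_3 = 4/3; a_4 = -4/3; a_5 = 13/15


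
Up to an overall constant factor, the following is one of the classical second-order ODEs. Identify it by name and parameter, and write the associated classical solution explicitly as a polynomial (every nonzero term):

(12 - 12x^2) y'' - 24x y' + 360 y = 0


All three coefficients share the factor 12; dividing through by 12 gives  (1 - x^2) y'' - 2x y' + 30 y = 0.
This matches the Legendre equation (1 - x^2) y'' - 2x y' + n(n+1) y = 0 (note the -2x y' term) with n(n+1) = 30, so n = 5; the polynomial solution is P_5(x).
With y = sum_k a_k x^k, matching x^k gives (k+2)(k+1) a_{k+2} = [k(k+1) - n(n+1)] a_k = (k - 5)(k + 6) a_k. The right side vanishes at k = 5, so the series with the parity of 5 terminates at degree 5.
Standard normalization (P_n(1) = 1): leading coefficient (2n)!/(2^n (n!)^2) = 3628800/(32*14400) = 63/8, so a_5 = 63/8. Work downward with a_k = (k+1)(k+2) a_{k+2} / ((k - 5)(k + 6)):
  a_3 = (4)(5)(63/8) / ((3 - 5)(3 + 6)) = (315/2)/(-18) = -35/4
  a_1 = (2)(3)(-35/4) / ((1 - 5)(1 + 6)) = (-105/2)/(-28) = 15/8
Hence P_5(x) = 63 x^5/8 - 35 x^3/4 + 15 x/8.

P_5(x); series = 63 x^5/8 - 35 x^3/4 + 15 x/8


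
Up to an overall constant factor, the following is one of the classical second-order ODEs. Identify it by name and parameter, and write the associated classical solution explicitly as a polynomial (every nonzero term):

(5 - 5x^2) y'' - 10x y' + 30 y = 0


All three coefficients share the factor 5; dividing through by 5 gives  (1 - x^2) y'' - 2x y' + 6 y = 0.
This matches the Legendre equation (1 - x^2) y'' - 2x y' + n(n+1) y = 0 (note the -2x y' term) with n(n+1) = 6, so n = 2; the polynomial solution is P_2(x).
With y = sum_k a_k x^k, matching x^k gives (k+2)(k+1) a_{k+2} = [k(k+1) - n(n+1)] a_k = (k - 2)(k + 3) a_k. The right side vanishes at k = 2, so the series with the parity of 2 terminates at degree 2.
Standard normalization (P_n(1) = 1): leading coefficient (2n)!/(2^n (n!)^2) = 24/(4*4) = 3/2, so a_2 = 3/2. Work downward with a_k = (k+1)(k+2) a_{k+2} / ((k - 2)(k + 3)):
  a_0 = (1)(2)(3/2) / ((0 - 2)(0 + 3)) = 3/(-6) = -1/2
Hence P_2(x) = 3 x^2/2 - 1/2.

P_2(x); series = 3 x^2/2 - 1/2


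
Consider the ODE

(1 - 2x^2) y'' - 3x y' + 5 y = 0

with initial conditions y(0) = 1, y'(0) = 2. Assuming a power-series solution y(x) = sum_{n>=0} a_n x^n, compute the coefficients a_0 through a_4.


Ansatz: y(x) = sum_{n>=0} a_n x^n, so y'(x) = sum_{n>=1} n a_n x^(n-1) and y''(x) = sum_{n>=2} n(n-1) a_n x^(n-2).
Substitute into P(x) y'' + Q(x) y' + R(x) y = 0 with P(x) = 1 - 2x^2, Q(x) = -3x, R(x) = 5, and match powers of x.
Initial conditions: a_0 = 1, a_1 = 2.
Setting the coefficient of each power of x to zero and solving order by order (substituting the coefficients already found):
  x^0: 2 a_2 + 5 a_0 = 0  ->  2 a_2 = -5 a_0 = -5  ->  a_2 = -5/2
  x^1: 6 a_3 + 2 a_1 = 0  ->  6 a_3 = -2 a_1 = -4  ->  a_3 = -2/3
  x^2: 12 a_4 - 5 a_2 = 0  ->  12 a_4 = 5 a_2 = -25/2  ->  a_4 = -25/24
Truncated series: y(x) = 1 + 2 x - (5/2) x^2 - (2/3) x^3 - (25/24) x^4 + O(x^5).

a_0 = 1; a_1 = 2; a_2 = -5/2; a_3 = -2/3; a_4 = -25/24


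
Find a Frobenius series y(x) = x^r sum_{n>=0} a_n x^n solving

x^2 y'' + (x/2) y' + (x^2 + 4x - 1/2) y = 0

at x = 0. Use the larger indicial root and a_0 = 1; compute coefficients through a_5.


Write in Frobenius form y'' + (p(x)/x) y' + (q(x)/x^2) y = 0:
  p(x) = 1/2,  q(x) = x^2 + 4x - 1/2.
Indicial equation: r(r-1) + (1/2) r + (-1/2) = 0 -> roots r_1 = 1, r_2 = -1/2.
Take r = r_1 = 1. Let y(x) = x^r sum_{n>=0} a_n x^n with a_0 = 1.
Substitute y = x^r sum a_n x^n and match x^{r+n}. The recurrence is
  D(n) a_n + 4 a_{n-1} + 1 a_{n-2} = 0,  where D(n) = (r+n)(r+n-1) + (1/2)(r+n) + (-1/2).
  a_n = [-4 a_{n-1} - 1 a_{n-2}] / D(n).
Since the indicial polynomial factors as (r - r_1)(r - r_2), D(n) = (r_1 + n - r_1)(r_1 + n - r_2) = n(n + 3/2).
Evaluating step by step (a_0 = 1):
  n = 1: D(1) = 1(1 + 3/2) = 5/2; numerator = -4(1) = -4; a_1 = (-4)/(5/2) = -8/5
  n = 2: D(2) = 2(2 + 3/2) = 7; numerator = -4(-8/5) - 1(1) = 27/5; a_2 = (27/5)/(7) = 27/35
  n = 3: D(3) = 3(3 + 3/2) = 27/2; numerator = -4(27/35) - 1(-8/5) = -52/35; a_3 = (-52/35)/(27/2) = -104/945
  n = 4: D(4) = 4(4 + 3/2) = 22; numerator = -4(-104/945) - 1(27/35) = -313/945; a_4 = (-313/945)/(22) = -313/20790
  n = 5: D(5) = 5(5 + 3/2) = 65/2; numerator = -4(-313/20790) - 1(-104/945) = 118/693; a_5 = (118/693)/(65/2) = 236/45045

r = 1; a_0 = 1; a_1 = -8/5; a_2 = 27/35; a_3 = -104/945; a_4 = -313/20790; a_5 = 236/45045


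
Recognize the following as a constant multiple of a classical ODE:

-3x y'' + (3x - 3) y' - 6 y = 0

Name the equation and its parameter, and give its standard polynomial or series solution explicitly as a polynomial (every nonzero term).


All three coefficients share the factor -3; dividing through by -3 gives  x y'' + (1 - x) y' + 2 y = 0.
This matches the Laguerre equation x y'' + (1 - x) y' + n y = 0 with n = 2; the polynomial solution is L_2(x).
With y = sum_k a_k x^k, matching x^k gives (k+1)k a_{k+1} + (k+1) a_{k+1} - k a_k + n a_k = 0, i.e. (k+1)^2 a_{k+1} = (k - n) a_k = (k - 2) a_k. The right side vanishes at k = 2, so the series terminates at degree 2.
Standard normalization L_n(0) = 1 gives a_0 = 1. Work upward with a_{k+1} = (k - 2) a_k / (k+1)^2:
  a_1 = (0 - 2)(1) / 1^2 = -2/1 = -2
  a_2 = (1 - 2)(-2) / 2^2 = 2/4 = 1/2
Hence L_2(x) = x^2/2 - 2 x + 1.

L_2(x); series = x^2/2 - 2 x + 1


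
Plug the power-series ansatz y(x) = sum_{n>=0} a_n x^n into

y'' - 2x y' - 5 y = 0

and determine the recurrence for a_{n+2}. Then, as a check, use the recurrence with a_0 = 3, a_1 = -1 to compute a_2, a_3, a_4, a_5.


Substitute y = sum_n a_n x^n.
y''(x) has coefficient (n+2)(n+1) a_{n+2} at x^n;
-2 x y'(x) has coefficient -2 n a_n at x^n (shift);
-5 y(x) has coefficient -5 a_n at x^n.
Matching x^n: (n+2)(n+1) a_{n+2} + (-2n - 5) a_n = 0.
Thus a_{n+2} = (2n + 5) / ((n+1)(n+2)) * a_n.

Check with a_0 = 3, a_1 = -1 (apply the recurrence for n = 0, 1, 2, 3): a_0 = 3, a_1 = -1, a_2 = 15/2, a_3 = -7/6, a_4 = 45/8, a_5 = -77/120.

a_(n+2) = (2n + 5) / ((n+1)(n+2)) * a_n; check: a_0 = 3, a_1 = -1, a_2 = 15/2, a_3 = -7/6, a_4 = 45/8, a_5 = -77/120


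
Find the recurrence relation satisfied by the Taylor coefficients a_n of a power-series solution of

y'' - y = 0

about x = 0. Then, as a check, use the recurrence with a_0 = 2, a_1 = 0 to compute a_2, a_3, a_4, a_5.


Substitute y = sum_n a_n x^n into y'' + (const) y = 0.
y''(x) = sum_{n>=0} (n+2)(n+1) a_{n+2} x^n.
The ODE becomes sum_n [(n+2)(n+1) a_{n+2} - 1 a_n] x^n = 0.
Setting each coefficient to zero gives the recurrence:
  (n+2)(n+1) a_{n+2} - 1 a_n = 0,
  a_{n+2} = 1 / ((n+1)(n+2)) a_n.

Check with a_0 = 2, a_1 = 0 (apply the recurrence for n = 0, 1, 2, 3): a_0 = 2, a_1 = 0, a_2 = 1, a_3 = 0, a_4 = 1/12, a_5 = 0.

a_{n+2} = 1/((n+1)(n+2)) * a_n; check: a_0 = 2, a_1 = 0, a_2 = 1, a_3 = 0, a_4 = 1/12, a_5 = 0


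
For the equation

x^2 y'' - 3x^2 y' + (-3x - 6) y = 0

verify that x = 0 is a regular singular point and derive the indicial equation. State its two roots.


Divide by x^2 to reach normal form y'' + P_1(x) y' + P_2(x) y = 0 with P_1(x) = -3 and P_2(x) = -3/x - 6/x^2.
x = 0 is a singular point because the y-coefficient -3/x - 6/x^2 has a pole at x = 0.
It is a regular singular point because x P_1(x) = p(x) = -3x and x^2 P_2(x) = q(x) = -3x - 6 are polynomials, hence analytic at x = 0.
p(0) = 0,  q(0) = -6.
Indicial equation: r(r-1) + p(0) r + q(0) = 0, i.e. r^2 + (p(0) - 1) r + q(0) = 0, i.e. r^2 - 1 r - 6 = 0.
Discriminant: (-1)^2 - 4(-6) = 25, so r = (1 ± 5)/2.
Solving: r_1 = 3, r_2 = -2.

indicial: r^2 - 1 r - 6 = 0; roots r_1 = 3, r_2 = -2


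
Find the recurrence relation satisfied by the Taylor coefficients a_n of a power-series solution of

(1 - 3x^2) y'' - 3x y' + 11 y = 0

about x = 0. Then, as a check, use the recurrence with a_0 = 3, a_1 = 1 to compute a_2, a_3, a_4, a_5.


Substitute y = sum_n a_n x^n.
(1 - 3 x^2) y'' contributes (n+2)(n+1) a_{n+2} - 3 n(n-1) a_n at x^n.
-3 x y'(x) contributes -3 n a_n at x^n.
11 y(x) contributes 11 a_n at x^n.
Matching x^n: (n+2)(n+1) a_{n+2} + (-3 n(n-1) - 3 n + 11) a_n = 0.
Thus a_{n+2} = (3 n(n-1) + 3 n - 11) / ((n+1)(n+2)) * a_n.

Check with a_0 = 3, a_1 = 1 (apply the recurrence for n = 0, 1, 2, 3): a_0 = 3, a_1 = 1, a_2 = -33/2, a_3 = -4/3, a_4 = -11/8, a_5 = -16/15.

a_(n+2) = (3 n(n-1) + 3 n - 11) / ((n+1)(n+2)) * a_n; check: a_0 = 3, a_1 = 1, a_2 = -33/2, a_3 = -4/3, a_4 = -11/8, a_5 = -16/15


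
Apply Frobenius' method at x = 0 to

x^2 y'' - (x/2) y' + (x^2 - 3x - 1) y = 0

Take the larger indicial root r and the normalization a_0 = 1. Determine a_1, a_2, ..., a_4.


Write in Frobenius form y'' + (p(x)/x) y' + (q(x)/x^2) y = 0:
  p(x) = -1/2,  q(x) = x^2 - 3x - 1.
Indicial equation: r(r-1) + (-1/2) r + (-1) = 0 -> roots r_1 = 2, r_2 = -1/2.
Take r = r_1 = 2. Let y(x) = x^r sum_{n>=0} a_n x^n with a_0 = 1.
Substitute y = x^r sum a_n x^n and match x^{r+n}. The recurrence is
  D(n) a_n - 3 a_{n-1} + 1 a_{n-2} = 0,  where D(n) = (r+n)(r+n-1) + (-1/2)(r+n) + (-1).
  a_n = [3 a_{n-1} - 1 a_{n-2}] / D(n).
Since the indicial polynomial factors as (r - r_1)(r - r_2), D(n) = (r_1 + n - r_1)(r_1 + n - r_2) = n(n + 5/2).
Evaluating step by step (a_0 = 1):
  n = 1: D(1) = 1(1 + 5/2) = 7/2; numerator = 3(1) = 3; a_1 = (3)/(7/2) = 6/7
  n = 2: D(2) = 2(2 + 5/2) = 9; numerator = 3(6/7) - 1(1) = 11/7; a_2 = (11/7)/(9) = 11/63
  n = 3: D(3) = 3(3 + 5/2) = 33/2; numerator = 3(11/63) - 1(6/7) = -1/3; a_3 = (-1/3)/(33/2) = -2/99
  n = 4: D(4) = 4(4 + 5/2) = 26; numerator = 3(-2/99) - 1(11/63) = -163/693; a_4 = (-163/693)/(26) = -163/18018

r = 2; a_0 = 1; a_1 = 6/7; a_2 = 11/63; a_3 = -2/99; a_4 = -163/18018


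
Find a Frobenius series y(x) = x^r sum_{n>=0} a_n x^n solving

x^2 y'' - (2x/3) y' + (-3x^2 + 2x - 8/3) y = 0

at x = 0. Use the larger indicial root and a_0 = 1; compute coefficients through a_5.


Write in Frobenius form y'' + (p(x)/x) y' + (q(x)/x^2) y = 0:
  p(x) = -2/3,  q(x) = -3x^2 + 2x - 8/3.
Indicial equation: r(r-1) + (-2/3) r + (-8/3) = 0 -> roots r_1 = 8/3, r_2 = -1.
Take r = r_1 = 8/3. Let y(x) = x^r sum_{n>=0} a_n x^n with a_0 = 1.
Substitute y = x^r sum a_n x^n and match x^{r+n}. The recurrence is
  D(n) a_n + 2 a_{n-1} - 3 a_{n-2} = 0,  where D(n) = (r+n)(r+n-1) + (-2/3)(r+n) + (-8/3).
  a_n = [-2 a_{n-1} + 3 a_{n-2}] / D(n).
Since the indicial polynomial factors as (r - r_1)(r - r_2), D(n) = (r_1 + n - r_1)(r_1 + n - r_2) = n(n + 11/3).
Evaluating step by step (a_0 = 1):
  n = 1: D(1) = 1(1 + 11/3) = 14/3; numerator = -2(1) = -2; a_1 = (-2)/(14/3) = -3/7
  n = 2: D(2) = 2(2 + 11/3) = 34/3; numerator = -2(-3/7) + 3(1) = 27/7; a_2 = (27/7)/(34/3) = 81/238
  n = 3: D(3) = 3(3 + 11/3) = 20; numerator = -2(81/238) + 3(-3/7) = -234/119; a_3 = (-234/119)/(20) = -117/1190
  n = 4: D(4) = 4(4 + 11/3) = 92/3; numerator = -2(-117/1190) + 3(81/238) = 207/170; a_4 = (207/170)/(92/3) = 27/680
  n = 5: D(5) = 5(5 + 11/3) = 130/3; numerator = -2(27/680) + 3(-117/1190) = -891/2380; a_5 = (-891/2380)/(130/3) = -2673/309400

r = 8/3; a_0 = 1; a_1 = -3/7; a_2 = 81/238; a_3 = -117/1190; a_4 = 27/680; a_5 = -2673/309400


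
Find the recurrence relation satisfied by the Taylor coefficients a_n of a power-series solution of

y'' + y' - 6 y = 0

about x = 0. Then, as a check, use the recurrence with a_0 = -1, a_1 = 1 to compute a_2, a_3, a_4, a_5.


Substitute y = sum_n a_n x^n.
y''(x) has coefficient (n+2)(n+1) a_{n+2} at x^n;
y'(x) has coefficient (n+1) a_{n+1} at x^n;
-6 y(x) has coefficient -6 a_n at x^n.
Matching x^n: (n+2)(n+1) a_{n+2} + (n+1) a_{n+1} - 6 a_n = 0.
Thus a_{n+2} = [-(n+1) a_{n+1} + 6 a_n] / ((n+1)(n+2)).

Check with a_0 = -1, a_1 = 1 (apply the recurrence for n = 0, 1, 2, 3): a_0 = -1, a_1 = 1, a_2 = -7/2, a_3 = 13/6, a_4 = -55/24, a_5 = 133/120.

a_(n+2) = [-(n+1) a_(n+1) + 6 a_n] / ((n+1)(n+2)); check: a_0 = -1, a_1 = 1, a_2 = -7/2, a_3 = 13/6, a_4 = -55/24, a_5 = 133/120


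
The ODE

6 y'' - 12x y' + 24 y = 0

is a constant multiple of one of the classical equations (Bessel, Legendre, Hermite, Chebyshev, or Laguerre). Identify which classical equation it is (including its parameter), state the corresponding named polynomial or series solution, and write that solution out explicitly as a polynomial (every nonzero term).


All three coefficients share the factor 6; dividing through by 6 gives  y'' - 2x y' + 4 y = 0.
This matches the Hermite equation y'' - 2x y' + 2n y = 0 with 2n = 4, so n = 2; the polynomial solution is H_2(x).
With y = sum_k a_k x^k, matching x^k gives (k+2)(k+1) a_{k+2} = 2(k - n) a_k = 2(k - 2) a_k. The right side vanishes at k = 2, so the series with the parity of 2 terminates at degree 2.
Standard normalization: leading coefficient of H_n is 2^n, so a_2 = 2^2 = 4. Work downward with a_k = (k+1)(k+2) a_{k+2} / (2(k - n)):
  a_0 = (1)(2)(4) / (2(0 - 2)) = 8/(-4) = -2
Hence H_2(x) = 4 x^2 - 2.

H_2(x); series = 4 x^2 - 2


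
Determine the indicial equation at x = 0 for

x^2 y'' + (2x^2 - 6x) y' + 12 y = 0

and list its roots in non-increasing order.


Divide by x^2 to reach normal form y'' + P_1(x) y' + P_2(x) y = 0 with P_1(x) = 2 - 6/x and P_2(x) = 12/x^2.
x = 0 is a singular point because the y'-coefficient 2 - 6/x has a pole at x = 0 and the y-coefficient 12/x^2 has a pole at x = 0.
It is a regular singular point because x P_1(x) = p(x) = 2x - 6 and x^2 P_2(x) = q(x) = 12 are polynomials, hence analytic at x = 0.
p(0) = -6,  q(0) = 12.
Indicial equation: r(r-1) + p(0) r + q(0) = 0, i.e. r^2 + (p(0) - 1) r + q(0) = 0, i.e. r^2 - 7 r + 12 = 0.
Discriminant: (-7)^2 - 4(12) = 1, so r = (7 ± 1)/2.
Solving: r_1 = 4, r_2 = 3.

indicial: r^2 - 7 r + 12 = 0; roots r_1 = 4, r_2 = 3


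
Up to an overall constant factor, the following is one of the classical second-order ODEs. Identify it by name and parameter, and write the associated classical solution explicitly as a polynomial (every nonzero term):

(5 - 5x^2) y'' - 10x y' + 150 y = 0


All three coefficients share the factor 5; dividing through by 5 gives  (1 - x^2) y'' - 2x y' + 30 y = 0.
This matches the Legendre equation (1 - x^2) y'' - 2x y' + n(n+1) y = 0 (note the -2x y' term) with n(n+1) = 30, so n = 5; the polynomial solution is P_5(x).
With y = sum_k a_k x^k, matching x^k gives (k+2)(k+1) a_{k+2} = [k(k+1) - n(n+1)] a_k = (k - 5)(k + 6) a_k. The right side vanishes at k = 5, so the series with the parity of 5 terminates at degree 5.
Standard normalization (P_n(1) = 1): leading coefficient (2n)!/(2^n (n!)^2) = 3628800/(32*14400) = 63/8, so a_5 = 63/8. Work downward with a_k = (k+1)(k+2) a_{k+2} / ((k - 5)(k + 6)):
  a_3 = (4)(5)(63/8) / ((3 - 5)(3 + 6)) = (315/2)/(-18) = -35/4
  a_1 = (2)(3)(-35/4) / ((1 - 5)(1 + 6)) = (-105/2)/(-28) = 15/8
Hence P_5(x) = 63 x^5/8 - 35 x^3/4 + 15 x/8.

P_5(x); series = 63 x^5/8 - 35 x^3/4 + 15 x/8


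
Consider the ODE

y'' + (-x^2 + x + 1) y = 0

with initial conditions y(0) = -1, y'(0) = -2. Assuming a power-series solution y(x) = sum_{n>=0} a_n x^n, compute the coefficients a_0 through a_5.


Ansatz: y(x) = sum_{n>=0} a_n x^n, so y'(x) = sum_{n>=1} n a_n x^(n-1) and y''(x) = sum_{n>=2} n(n-1) a_n x^(n-2).
Substitute into P(x) y'' + Q(x) y' + R(x) y = 0 with P(x) = 1, Q(x) = 0, R(x) = -x^2 + x + 1, and match powers of x.
Initial conditions: a_0 = -1, a_1 = -2.
Setting the coefficient of each power of x to zero and solving order by order (substituting the coefficients already found):
  x^0: 2 a_2 + a_0 = 0  ->  2 a_2 = -a_0 = 1  ->  a_2 = 1/2
  x^1: 6 a_3 + a_1 + a_0 = 0  ->  6 a_3 = -a_1 - a_0 = 3  ->  a_3 = 1/2
  x^2: 12 a_4 + a_2 + a_1 - a_0 = 0  ->  12 a_4 = -a_2 - a_1 + a_0 = 1/2  ->  a_4 = 1/24
  x^3: 20 a_5 + a_3 + a_2 - a_1 = 0  ->  20 a_5 = -a_3 - a_2 + a_1 = -3  ->  a_5 = -3/20
Truncated series: y(x) = -1 - 2 x + (1/2) x^2 + (1/2) x^3 + (1/24) x^4 - (3/20) x^5 + O(x^6).

a_0 = -1; a_1 = -2; a_2 = 1/2; a_3 = 1/2; a_4 = 1/24; a_5 = -3/20


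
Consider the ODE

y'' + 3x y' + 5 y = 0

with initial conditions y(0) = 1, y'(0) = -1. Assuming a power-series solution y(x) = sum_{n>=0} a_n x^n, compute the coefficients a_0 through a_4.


Ansatz: y(x) = sum_{n>=0} a_n x^n, so y'(x) = sum_{n>=1} n a_n x^(n-1) and y''(x) = sum_{n>=2} n(n-1) a_n x^(n-2).
Substitute into P(x) y'' + Q(x) y' + R(x) y = 0 with P(x) = 1, Q(x) = 3x, R(x) = 5, and match powers of x.
Initial conditions: a_0 = 1, a_1 = -1.
Setting the coefficient of each power of x to zero and solving order by order (substituting the coefficients already found):
  x^0: 2 a_2 + 5 a_0 = 0  ->  2 a_2 = -5 a_0 = -5  ->  a_2 = -5/2
  x^1: 6 a_3 + 8 a_1 = 0  ->  6 a_3 = -8 a_1 = 8  ->  a_3 = 4/3
  x^2: 12 a_4 + 11 a_2 = 0  ->  12 a_4 = -11 a_2 = 55/2  ->  a_4 = 55/24
Truncated series: y(x) = 1 - x - (5/2) x^2 + (4/3) x^3 + (55/24) x^4 + O(x^5).

a_0 = 1; a_1 = -1; a_2 = -5/2; a_3 = 4/3; a_4 = 55/24


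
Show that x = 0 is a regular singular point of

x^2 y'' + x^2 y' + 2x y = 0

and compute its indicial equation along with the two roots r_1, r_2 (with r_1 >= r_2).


Divide by x^2 to reach normal form y'' + P_1(x) y' + P_2(x) y = 0 with P_1(x) = 1 and P_2(x) = 2/x.
x = 0 is a singular point because the y-coefficient 2/x has a pole at x = 0.
It is a regular singular point because x P_1(x) = p(x) = x and x^2 P_2(x) = q(x) = 2x are polynomials, hence analytic at x = 0.
p(0) = 0,  q(0) = 0.
Indicial equation: r(r-1) + p(0) r + q(0) = 0, i.e. r^2 + (p(0) - 1) r + q(0) = 0, i.e. r^2 - 1 r = 0.
Discriminant: (-1)^2 - 4(0) = 1, so r = (1 ± 1)/2.
Solving: r_1 = 1, r_2 = 0.

indicial: r^2 - 1 r = 0; roots r_1 = 1, r_2 = 0


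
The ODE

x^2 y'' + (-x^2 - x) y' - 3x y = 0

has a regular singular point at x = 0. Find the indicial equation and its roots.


Divide by x^2 to reach normal form y'' + P_1(x) y' + P_2(x) y = 0 with P_1(x) = -1 - 1/x and P_2(x) = -3/x.
x = 0 is a singular point because the y'-coefficient -1 - 1/x has a pole at x = 0 and the y-coefficient -3/x has a pole at x = 0.
It is a regular singular point because x P_1(x) = p(x) = -x - 1 and x^2 P_2(x) = q(x) = -3x are polynomials, hence analytic at x = 0.
p(0) = -1,  q(0) = 0.
Indicial equation: r(r-1) + p(0) r + q(0) = 0, i.e. r^2 + (p(0) - 1) r + q(0) = 0, i.e. r^2 - 2 r = 0.
Discriminant: (-2)^2 - 4(0) = 4, so r = (2 ± 2)/2.
Solving: r_1 = 2, r_2 = 0.

indicial: r^2 - 2 r = 0; roots r_1 = 2, r_2 = 0


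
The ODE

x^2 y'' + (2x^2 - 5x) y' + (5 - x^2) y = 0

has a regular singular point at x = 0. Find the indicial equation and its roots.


Divide by x^2 to reach normal form y'' + P_1(x) y' + P_2(x) y = 0 with P_1(x) = 2 - 5/x and P_2(x) = -1 + 5/x^2.
x = 0 is a singular point because the y'-coefficient 2 - 5/x has a pole at x = 0 and the y-coefficient -1 + 5/x^2 has a pole at x = 0.
It is a regular singular point because x P_1(x) = p(x) = 2x - 5 and x^2 P_2(x) = q(x) = 5 - x^2 are polynomials, hence analytic at x = 0.
p(0) = -5,  q(0) = 5.
Indicial equation: r(r-1) + p(0) r + q(0) = 0, i.e. r^2 + (p(0) - 1) r + q(0) = 0, i.e. r^2 - 6 r + 5 = 0.
Discriminant: (-6)^2 - 4(5) = 16, so r = (6 ± 4)/2.
Solving: r_1 = 5, r_2 = 1.

indicial: r^2 - 6 r + 5 = 0; roots r_1 = 5, r_2 = 1


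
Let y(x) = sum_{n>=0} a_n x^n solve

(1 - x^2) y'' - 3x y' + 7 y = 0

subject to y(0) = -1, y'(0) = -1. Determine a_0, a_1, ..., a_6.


Ansatz: y(x) = sum_{n>=0} a_n x^n, so y'(x) = sum_{n>=1} n a_n x^(n-1) and y''(x) = sum_{n>=2} n(n-1) a_n x^(n-2).
Substitute into P(x) y'' + Q(x) y' + R(x) y = 0 with P(x) = 1 - x^2, Q(x) = -3x, R(x) = 7, and match powers of x.
Initial conditions: a_0 = -1, a_1 = -1.
Setting the coefficient of each power of x to zero and solving order by order (substituting the coefficients already found):
  x^0: 2 a_2 + 7 a_0 = 0  ->  2 a_2 = -7 a_0 = 7  ->  a_2 = 7/2
  x^1: 6 a_3 + 4 a_1 = 0  ->  6 a_3 = -4 a_1 = 4  ->  a_3 = 2/3
  x^2: 12 a_4 - a_2 = 0  ->  12 a_4 = a_2 = 7/2  ->  a_4 = 7/24
  x^3: 20 a_5 - 8 a_3 = 0  ->  20 a_5 = 8 a_3 = 16/3  ->  a_5 = 4/15
  x^4: 30 a_6 - 17 a_4 = 0  ->  30 a_6 = 17 a_4 = 119/24  ->  a_6 = 119/720
Truncated series: y(x) = -1 - x + (7/2) x^2 + (2/3) x^3 + (7/24) x^4 + (4/15) x^5 + (119/720) x^6 + O(x^7).

a_0 = -1; a_1 = -1; a_2 = 7/2; a_3 = 2/3; a_4 = 7/24; a_5 = 4/15; a_6 = 119/720


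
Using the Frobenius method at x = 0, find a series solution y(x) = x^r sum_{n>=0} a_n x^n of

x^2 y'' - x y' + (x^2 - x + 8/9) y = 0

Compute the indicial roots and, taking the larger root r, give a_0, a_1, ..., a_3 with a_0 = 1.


Write in Frobenius form y'' + (p(x)/x) y' + (q(x)/x^2) y = 0:
  p(x) = -1,  q(x) = x^2 - x + 8/9.
Indicial equation: r(r-1) + (-1) r + (8/9) = 0 -> roots r_1 = 4/3, r_2 = 2/3.
Take r = r_1 = 4/3. Let y(x) = x^r sum_{n>=0} a_n x^n with a_0 = 1.
Substitute y = x^r sum a_n x^n and match x^{r+n}. The recurrence is
  D(n) a_n - 1 a_{n-1} + 1 a_{n-2} = 0,  where D(n) = (r+n)(r+n-1) + (-1)(r+n) + (8/9).
  a_n = [1 a_{n-1} - 1 a_{n-2}] / D(n).
Since the indicial polynomial factors as (r - r_1)(r - r_2), D(n) = (r_1 + n - r_1)(r_1 + n - r_2) = n(n + 2/3).
Evaluating step by step (a_0 = 1):
  n = 1: D(1) = 1(1 + 2/3) = 5/3; numerator = 1(1) = 1; a_1 = (1)/(5/3) = 3/5
  n = 2: D(2) = 2(2 + 2/3) = 16/3; numerator = 1(3/5) - 1(1) = -2/5; a_2 = (-2/5)/(16/3) = -3/40
  n = 3: D(3) = 3(3 + 2/3) = 11; numerator = 1(-3/40) - 1(3/5) = -27/40; a_3 = (-27/40)/(11) = -27/440

r = 4/3; a_0 = 1; a_1 = 3/5; a_2 = -3/40; a_3 = -27/440


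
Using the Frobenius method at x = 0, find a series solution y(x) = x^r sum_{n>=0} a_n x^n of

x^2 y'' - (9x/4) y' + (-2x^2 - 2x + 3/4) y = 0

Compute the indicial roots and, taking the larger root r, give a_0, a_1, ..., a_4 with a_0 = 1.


Write in Frobenius form y'' + (p(x)/x) y' + (q(x)/x^2) y = 0:
  p(x) = -9/4,  q(x) = -2x^2 - 2x + 3/4.
Indicial equation: r(r-1) + (-9/4) r + (3/4) = 0 -> roots r_1 = 3, r_2 = 1/4.
Take r = r_1 = 3. Let y(x) = x^r sum_{n>=0} a_n x^n with a_0 = 1.
Substitute y = x^r sum a_n x^n and match x^{r+n}. The recurrence is
  D(n) a_n - 2 a_{n-1} - 2 a_{n-2} = 0,  where D(n) = (r+n)(r+n-1) + (-9/4)(r+n) + (3/4).
  a_n = [2 a_{n-1} + 2 a_{n-2}] / D(n).
Since the indicial polynomial factors as (r - r_1)(r - r_2), D(n) = (r_1 + n - r_1)(r_1 + n - r_2) = n(n + 11/4).
Evaluating step by step (a_0 = 1):
  n = 1: D(1) = 1(1 + 11/4) = 15/4; numerator = 2(1) = 2; a_1 = (2)/(15/4) = 8/15
  n = 2: D(2) = 2(2 + 11/4) = 19/2; numerator = 2(8/15) + 2(1) = 46/15; a_2 = (46/15)/(19/2) = 92/285
  n = 3: D(3) = 3(3 + 11/4) = 69/4; numerator = 2(92/285) + 2(8/15) = 488/285; a_3 = (488/285)/(69/4) = 1952/19665
  n = 4: D(4) = 4(4 + 11/4) = 27; numerator = 2(1952/19665) + 2(92/285) = 3320/3933; a_4 = (3320/3933)/(27) = 3320/106191

r = 3; a_0 = 1; a_1 = 8/15; a_2 = 92/285; a_3 = 1952/19665; a_4 = 3320/106191


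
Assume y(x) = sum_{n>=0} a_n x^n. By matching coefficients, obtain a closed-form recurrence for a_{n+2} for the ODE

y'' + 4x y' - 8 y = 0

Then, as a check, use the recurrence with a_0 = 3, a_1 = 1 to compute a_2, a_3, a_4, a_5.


Substitute y = sum_n a_n x^n.
y''(x) has coefficient (n+2)(n+1) a_{n+2} at x^n;
4 x y'(x) has coefficient 4 n a_n at x^n (shift);
-8 y(x) has coefficient -8 a_n at x^n.
Matching x^n: (n+2)(n+1) a_{n+2} + (4n - 8) a_n = 0.
Thus a_{n+2} = (-4n + 8) / ((n+1)(n+2)) * a_n.

Check with a_0 = 3, a_1 = 1 (apply the recurrence for n = 0, 1, 2, 3): a_0 = 3, a_1 = 1, a_2 = 12, a_3 = 2/3, a_4 = 0, a_5 = -2/15.

a_(n+2) = (-4n + 8) / ((n+1)(n+2)) * a_n; check: a_0 = 3, a_1 = 1, a_2 = 12, a_3 = 2/3, a_4 = 0, a_5 = -2/15


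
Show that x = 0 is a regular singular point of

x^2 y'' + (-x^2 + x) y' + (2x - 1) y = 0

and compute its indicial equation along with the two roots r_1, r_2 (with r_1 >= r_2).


Divide by x^2 to reach normal form y'' + P_1(x) y' + P_2(x) y = 0 with P_1(x) = -1 + 1/x and P_2(x) = 2/x - 1/x^2.
x = 0 is a singular point because the y'-coefficient -1 + 1/x has a pole at x = 0 and the y-coefficient 2/x - 1/x^2 has a pole at x = 0.
It is a regular singular point because x P_1(x) = p(x) = 1 - x and x^2 P_2(x) = q(x) = 2x - 1 are polynomials, hence analytic at x = 0.
p(0) = 1,  q(0) = -1.
Indicial equation: r(r-1) + p(0) r + q(0) = 0, i.e. r^2 + (p(0) - 1) r + q(0) = 0, i.e. r^2 - 1 = 0.
Discriminant: (0)^2 - 4(-1) = 4, so r = (0 ± 2)/2.
Solving: r_1 = 1, r_2 = -1.

indicial: r^2 - 1 = 0; roots r_1 = 1, r_2 = -1


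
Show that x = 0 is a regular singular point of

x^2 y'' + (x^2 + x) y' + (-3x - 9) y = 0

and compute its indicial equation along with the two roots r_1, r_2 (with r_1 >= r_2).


Divide by x^2 to reach normal form y'' + P_1(x) y' + P_2(x) y = 0 with P_1(x) = 1 + 1/x and P_2(x) = -3/x - 9/x^2.
x = 0 is a singular point because the y'-coefficient 1 + 1/x has a pole at x = 0 and the y-coefficient -3/x - 9/x^2 has a pole at x = 0.
It is a regular singular point because x P_1(x) = p(x) = x + 1 and x^2 P_2(x) = q(x) = -3x - 9 are polynomials, hence analytic at x = 0.
p(0) = 1,  q(0) = -9.
Indicial equation: r(r-1) + p(0) r + q(0) = 0, i.e. r^2 + (p(0) - 1) r + q(0) = 0, i.e. r^2 - 9 = 0.
Discriminant: (0)^2 - 4(-9) = 36, so r = (0 ± 6)/2.
Solving: r_1 = 3, r_2 = -3.

indicial: r^2 - 9 = 0; roots r_1 = 3, r_2 = -3
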